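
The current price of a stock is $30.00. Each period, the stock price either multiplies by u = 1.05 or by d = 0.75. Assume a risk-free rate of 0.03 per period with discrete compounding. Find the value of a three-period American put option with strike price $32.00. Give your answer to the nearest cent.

$2.00

Risk-neutral probability p = (1 + 0.03 − 0.75)/(1.05 − 0.75) = 0.2800/0.3000 = 0.9333
Terminal stock prices: S_uuu = 34.73, S_uud = 24.81, S_udd = 17.72, S_ddd = 12.66
Terminal payoffs (K − S): max(-2.729, 0) = 0, max(7.194, 0) = 7.194, max(14.28, 0) = 14.28, max(19.34, 0) = 19.34
Node uu (S = 33.08): continuation = 1/1.03·[0.9333·0.0000 + 0.0667·7.1937] = 0.4656; exercise value = 0.0000 ≤ continuation, so V_uu = 0.4656
Node ud (S = 23.62): continuation = 1/1.03·[0.9333·7.1937 + 0.0667·14.2812] = 7.4430; exercise value = 8.3750 > continuation, so V_ud = 8.3750 (exercise)
Node dd (S = 16.88): continuation = 1/1.03·[0.9333·14.2812 + 0.0667·19.3438] = 14.1930; exercise value = 15.1250 > continuation, so V_dd = 15.1250 (exercise)
Node u (S = 31.5): continuation = 1/1.03·[0.9333·0.4656 + 0.0667·8.3750] = 0.9640; exercise value = 0.5000 ≤ continuation, so V_u = 0.9640
Node d (S = 22.5): continuation = 1/1.03·[0.9333·8.3750 + 0.0667·15.1250] = 8.5680; exercise value = 9.5000 > continuation, so V_d = 9.5000 (exercise)
Node 0 (S = 30): continuation = 1/1.03·[0.9333·0.9640 + 0.0667·9.5000] = 1.4884; exercise value = 2.0000 > continuation, so V_0 = 2.0000 (exercise)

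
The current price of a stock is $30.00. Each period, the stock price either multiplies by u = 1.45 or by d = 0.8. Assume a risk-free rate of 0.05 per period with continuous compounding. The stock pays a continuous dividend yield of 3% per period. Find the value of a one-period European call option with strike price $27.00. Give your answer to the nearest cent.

Per-period risk-free factor R = e^0.05 = 1.0513; dividend-adjusted growth = e^(0.05−0.03) = 1.0202.
Risk-neutral probability p = (1.0202 − 0.8)/(1.45 − 0.8) = 0.2202/0.6500 = 0.3388
Terminal stock prices: S_u = 43.5, S_d = 24
Terminal payoffs (S − K): max(16.5, 0) = 16.5, max(-3, 0) = 0
Node 0 (S = 30): V_0 = e^(−0.05)·[0.3388·16.5000 + 0.6612·0.0000] = 5.3171

$5.32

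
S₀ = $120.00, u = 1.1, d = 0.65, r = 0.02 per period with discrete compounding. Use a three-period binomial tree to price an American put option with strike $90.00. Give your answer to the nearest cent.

Risk-neutral probability p = (1 + 0.02 − 0.65)/(1.1 − 0.65) = 0.3700/0.4500 = 0.8222
Terminal stock prices: S_uuu = 159.7, S_uud = 94.38, S_udd = 55.77, S_ddd = 32.95
Terminal payoffs (K − S): max(-69.72, 0) = 0, max(-4.38, 0) = 0, max(34.23, 0) = 34.23, max(57.05, 0) = 57.05
Node uu (S = 145.2): continuation = 1/1.02·[0.8222·0.0000 + 0.1778·0.0000] = 0.0000; exercise value = 0.0000 ≤ continuation, so V_uu = 0.0000
Node ud (S = 85.8): continuation = 1/1.02·[0.8222·0.0000 + 0.1778·34.2300] = 5.9660; exercise value = 4.2000 ≤ continuation, so V_ud = 5.9660
Node dd (S = 50.7): continuation = 1/1.02·[0.8222·34.2300 + 0.1778·57.0450] = 37.5353; exercise value = 39.3000 > continuation, so V_dd = 39.3000 (exercise)
Node u (S = 132): continuation = 1/1.02·[0.8222·0.0000 + 0.1778·5.9660] = 1.0398; exercise value = 0.0000 ≤ continuation, so V_u = 1.0398
Node d (S = 78): continuation = 1/1.02·[0.8222·5.9660 + 0.1778·39.3000] = 11.6589; exercise value = 12.0000 > continuation, so V_d = 12.0000 (exercise)
Node 0 (S = 120): continuation = 1/1.02·[0.8222·1.0398 + 0.1778·12.0000] = 2.9297; exercise value = 0.0000 ≤ continuation, so V_0 = 2.9297

$2.93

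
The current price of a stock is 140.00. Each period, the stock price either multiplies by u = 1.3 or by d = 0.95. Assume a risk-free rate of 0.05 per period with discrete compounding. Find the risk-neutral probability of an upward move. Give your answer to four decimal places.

Risk-neutral probability p = (1 + 0.05 − 0.95)/(1.3 − 0.95) = 0.1000/0.3500 = 0.2857

p = 0.2857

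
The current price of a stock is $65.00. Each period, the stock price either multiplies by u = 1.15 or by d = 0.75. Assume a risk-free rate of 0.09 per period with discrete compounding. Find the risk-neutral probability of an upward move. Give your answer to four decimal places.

p = 0.8500

Risk-neutral probability p = (1 + 0.09 − 0.75)/(1.15 − 0.75) = 0.3400/0.4000 = 0.8500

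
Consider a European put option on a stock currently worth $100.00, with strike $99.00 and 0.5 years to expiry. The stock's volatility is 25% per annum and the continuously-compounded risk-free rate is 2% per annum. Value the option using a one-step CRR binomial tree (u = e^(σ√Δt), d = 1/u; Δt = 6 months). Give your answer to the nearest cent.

$7.76

CRR parameters: u = e^(σ√Δt) = e^(0.25·√0.5) = 1.1934, d = 1/u = 0.8380
Per-period rate: rΔt = 0.02·0.5 = 0.01, so R = e^0.01 = 1.0101
Risk-neutral probability p = (e^0.01 − 0.8380)/(1.1934 − 0.8380) = 0.1721/0.3554 = 0.4842
Terminal stock prices: S_u = 119.3, S_d = 83.8
Terminal payoffs (K − S): max(-20.34, 0) = 0, max(15.2, 0) = 15.2
Node 0 (S = 100): V_0 = e^(−0.01)·[0.4842·0.0000 + 0.5158·15.2033] = 7.7639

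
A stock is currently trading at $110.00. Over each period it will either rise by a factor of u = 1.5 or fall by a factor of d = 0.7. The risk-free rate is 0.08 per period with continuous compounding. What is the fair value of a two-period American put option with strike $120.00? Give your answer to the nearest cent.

Risk-neutral probability p = (e^0.08 − 0.7)/(1.5 − 0.7) = 0.3833/0.8000 = 0.4791
Terminal stock prices: S_uu = 247.5, S_ud = 115.5, S_dd = 53.9
Terminal payoffs (K − S): max(-127.5, 0) = 0, max(4.5, 0) = 4.5, max(66.1, 0) = 66.1
Node u (S = 165): continuation = e^(−0.08)·[0.4791·0.0000 + 0.5209·4.5000] = 2.1638; exercise value = 0.0000 ≤ continuation, so V_u = 2.1638
Node d (S = 77): continuation = e^(−0.08)·[0.4791·4.5000 + 0.5209·66.1000] = 33.7740; exercise value = 43.0000 > continuation, so V_d = 43.0000 (exercise)
Node 0 (S = 110): continuation = e^(−0.08)·[0.4791·2.1638 + 0.5209·43.0000] = 21.6332; exercise value = 10.0000 ≤ continuation, so V_0 = 21.6332

$21.63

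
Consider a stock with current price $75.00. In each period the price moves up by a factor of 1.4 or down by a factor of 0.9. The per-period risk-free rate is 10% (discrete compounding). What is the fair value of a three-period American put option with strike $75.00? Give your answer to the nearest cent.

Risk-neutral probability p = (1 + 0.1 − 0.9)/(1.4 − 0.9) = 0.2000/0.5000 = 0.4000
Terminal stock prices: S_uuu = 205.8, S_uud = 132.3, S_udd = 85.05, S_ddd = 54.68
Terminal payoffs (K − S): max(-130.8, 0) = 0, max(-57.3, 0) = 0, max(-10.05, 0) = 0, max(20.32, 0) = 20.32
Node uu (S = 147): continuation = 1/1.1·[0.4000·0.0000 + 0.6000·0.0000] = 0.0000; exercise value = 0.0000 ≤ continuation, so V_uu = 0.0000
Node ud (S = 94.5): continuation = 1/1.1·[0.4000·0.0000 + 0.6000·0.0000] = 0.0000; exercise value = 0.0000 ≤ continuation, so V_ud = 0.0000
Node dd (S = 60.75): continuation = 1/1.1·[0.4000·0.0000 + 0.6000·20.3250] = 11.0864; exercise value = 14.2500 > continuation, so V_dd = 14.2500 (exercise)
Node u (S = 105): continuation = 1/1.1·[0.4000·0.0000 + 0.6000·0.0000] = 0.0000; exercise value = 0.0000 ≤ continuation, so V_u = 0.0000
Node d (S = 67.5): continuation = 1/1.1·[0.4000·0.0000 + 0.6000·14.2500] = 7.7727; exercise value = 7.5000 ≤ continuation, so V_d = 7.7727
Node 0 (S = 75): continuation = 1/1.1·[0.4000·0.0000 + 0.6000·7.7727] = 4.2397; exercise value = 0.0000 ≤ continuation, so V_0 = 4.2397

$4.24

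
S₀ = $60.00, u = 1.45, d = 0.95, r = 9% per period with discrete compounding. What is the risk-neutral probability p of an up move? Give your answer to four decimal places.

Risk-neutral probability p = (1 + 0.09 − 0.95)/(1.45 − 0.95) = 0.1400/0.5000 = 0.2800

p = 0.2800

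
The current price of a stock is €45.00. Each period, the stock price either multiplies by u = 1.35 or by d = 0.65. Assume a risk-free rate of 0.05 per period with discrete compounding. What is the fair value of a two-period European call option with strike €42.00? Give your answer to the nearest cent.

Risk-neutral probability p = (1 + 0.05 − 0.65)/(1.35 − 0.65) = 0.4000/0.7000 = 0.5714
Terminal stock prices: S_uu = 82.01, S_ud = 39.49, S_dd = 19.01
Terminal payoffs (S − K): max(40.01, 0) = 40.01, max(-2.512, 0) = 0, max(-22.99, 0) = 0
Node u (S = 60.75): V_u = 1/1.05·[0.5714·40.0125 + 0.4286·0.0000] = 21.7755
Node d (S = 29.25): V_d = 1/1.05·[0.5714·0.0000 + 0.4286·0.0000] = 0.0000
Node 0 (S = 45): V_0 = 1/1.05·[0.5714·21.7755 + 0.4286·0.0000] = 11.8506

€11.85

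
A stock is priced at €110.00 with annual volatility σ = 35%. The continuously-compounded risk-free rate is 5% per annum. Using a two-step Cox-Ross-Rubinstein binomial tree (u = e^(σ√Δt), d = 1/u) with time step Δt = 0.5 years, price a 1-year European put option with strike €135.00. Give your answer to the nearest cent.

€28.76

CRR parameters: u = e^(σ√Δt) = e^(0.35·√0.5) = 1.2808, d = 1/u = 0.7808
Per-period rate: rΔt = 0.05·0.5 = 0.025, so R = e^0.025 = 1.0253
Risk-neutral probability p = (e^0.025 − 0.7808)/(1.2808 − 0.7808) = 0.2446/0.5000 = 0.4891
Terminal stock prices: S_uu = 180.5, S_ud = 110, S_dd = 67.05
Terminal payoffs (K − S): max(-45.45, 0) = 0, max(25, 0) = 25, max(67.95, 0) = 67.95
Node u (S = 140.9): V_u = e^(−0.025)·[0.4891·0.0000 + 0.5109·25.0000] = 12.4579
Node d (S = 85.88): V_d = e^(−0.025)·[0.4891·25.0000 + 0.5109·67.9455] = 45.7832
Node 0 (S = 110): V_0 = e^(−0.025)·[0.4891·12.4579 + 0.5109·45.7832] = 28.7569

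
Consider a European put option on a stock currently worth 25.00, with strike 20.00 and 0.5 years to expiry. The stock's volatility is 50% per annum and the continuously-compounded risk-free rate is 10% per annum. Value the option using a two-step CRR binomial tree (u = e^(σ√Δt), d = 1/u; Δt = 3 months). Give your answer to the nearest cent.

1.21

CRR parameters: u = e^(σ√Δt) = e^(0.5·√0.25) = 1.2840, d = 1/u = 0.7788
Per-period rate: rΔt = 0.1·0.25 = 0.025, so R = e^0.025 = 1.0253
Risk-neutral probability p = (e^0.025 − 0.7788)/(1.2840 − 0.7788) = 0.2465/0.5052 = 0.4879
Terminal stock prices: S_uu = 41.22, S_ud = 25, S_dd = 15.16
Terminal payoffs (K − S): max(-21.22, 0) = 0, max(-5, 0) = 0, max(4.837, 0) = 4.837
Node u (S = 32.1): V_u = e^(−0.025)·[0.4879·0.0000 + 0.5121·0.0000] = 0.0000
Node d (S = 19.47): V_d = e^(−0.025)·[0.4879·0.0000 + 0.5121·4.8367] = 2.4156
Node 0 (S = 25): V_0 = e^(−0.025)·[0.4879·0.0000 + 0.5121·2.4156] = 1.2064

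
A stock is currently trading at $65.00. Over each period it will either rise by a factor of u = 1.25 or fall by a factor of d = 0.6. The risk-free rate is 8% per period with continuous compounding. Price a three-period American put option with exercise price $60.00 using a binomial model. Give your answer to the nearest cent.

$6.80

Risk-neutral probability p = (e^0.08 − 0.6)/(1.25 − 0.6) = 0.4833/0.6500 = 0.7435
Terminal stock prices: S_uuu = 127, S_uud = 60.94, S_udd = 29.25, S_ddd = 14.04
Terminal payoffs (K − S): max(-66.95, 0) = 0, max(-0.9375, 0) = 0, max(30.75, 0) = 30.75, max(45.96, 0) = 45.96
Node uu (S = 101.6): continuation = e^(−0.08)·[0.7435·0.0000 + 0.2565·0.0000] = 0.0000; exercise value = 0.0000 ≤ continuation, so V_uu = 0.0000
Node ud (S = 48.75): continuation = e^(−0.08)·[0.7435·0.0000 + 0.2565·30.7500] = 7.2804; exercise value = 11.2500 > continuation, so V_ud = 11.2500 (exercise)
Node dd (S = 23.4): continuation = e^(−0.08)·[0.7435·30.7500 + 0.2565·45.9600] = 31.9870; exercise value = 36.6000 > continuation, so V_dd = 36.6000 (exercise)
Node u (S = 81.25): continuation = e^(−0.08)·[0.7435·0.0000 + 0.2565·11.2500] = 2.6636; exercise value = 0.0000 ≤ continuation, so V_u = 2.6636
Node d (S = 39): continuation = e^(−0.08)·[0.7435·11.2500 + 0.2565·36.6000] = 16.3870; exercise value = 21.0000 > continuation, so V_d = 21.0000 (exercise)
Node 0 (S = 65): continuation = e^(−0.08)·[0.7435·2.6636 + 0.2565·21.0000] = 6.8002; exercise value = 0.0000 ≤ continuation, so V_0 = 6.8002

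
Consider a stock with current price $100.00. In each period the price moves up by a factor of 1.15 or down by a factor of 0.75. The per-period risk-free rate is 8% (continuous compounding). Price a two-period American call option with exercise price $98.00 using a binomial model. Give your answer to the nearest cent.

$20.26

Risk-neutral probability p = (e^0.08 − 0.75)/(1.15 − 0.75) = 0.3333/0.4000 = 0.8332
Terminal stock prices: S_uu = 132.2, S_ud = 86.25, S_dd = 56.25
Terminal payoffs (S − K): max(34.25, 0) = 34.25, max(-11.75, 0) = 0, max(-41.75, 0) = 0
Node u (S = 115): continuation = e^(−0.08)·[0.8332·34.2500 + 0.1668·0.0000] = 26.3436; exercise value = 17.0000 ≤ continuation, so V_u = 26.3436
Node d (S = 75): continuation = e^(−0.08)·[0.8332·0.0000 + 0.1668·0.0000] = 0.0000; exercise value = 0.0000 ≤ continuation, so V_d = 0.0000
Node 0 (S = 100): continuation = e^(−0.08)·[0.8332·26.3436 + 0.1668·0.0000] = 20.2624; exercise value = 2.0000 ≤ continuation, so V_0 = 20.2624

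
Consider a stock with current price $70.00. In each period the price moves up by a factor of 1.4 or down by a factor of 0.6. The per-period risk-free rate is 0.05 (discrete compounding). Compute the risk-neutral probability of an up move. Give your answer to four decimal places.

Risk-neutral probability p = (1 + 0.05 − 0.6)/(1.4 − 0.6) = 0.4500/0.8000 = 0.5625

p = 0.5625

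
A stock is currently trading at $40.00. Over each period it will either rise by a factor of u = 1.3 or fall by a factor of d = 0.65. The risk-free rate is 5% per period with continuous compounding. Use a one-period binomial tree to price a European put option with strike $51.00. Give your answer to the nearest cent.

Risk-neutral probability p = (e^0.05 − 0.65)/(1.3 − 0.65) = 0.4013/0.6500 = 0.6173
Terminal stock prices: S_u = 52, S_d = 26
Terminal payoffs (K − S): max(-1, 0) = 0, max(25, 0) = 25
Node 0 (S = 40): V_0 = e^(−0.05)·[0.6173·0.0000 + 0.3827·25.0000] = 9.0999

$9.10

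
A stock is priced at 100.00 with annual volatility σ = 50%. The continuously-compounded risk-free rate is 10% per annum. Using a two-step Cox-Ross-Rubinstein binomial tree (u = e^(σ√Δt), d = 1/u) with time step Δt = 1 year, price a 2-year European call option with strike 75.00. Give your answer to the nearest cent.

47.11

CRR parameters: u = e^(σ√Δt) = e^(0.5·√1) = 1.6487, d = 1/u = 0.6065
Per-period rate: rΔt = 0.1·1 = 0.1, so R = e^0.1 = 1.1052
Risk-neutral probability p = (e^0.1 − 0.6065)/(1.6487 − 0.6065) = 0.4986/1.0422 = 0.4785
Terminal stock prices: S_uu = 271.8, S_ud = 100, S_dd = 36.79
Terminal payoffs (S − K): max(196.8, 0) = 196.8, max(25, 0) = 25, max(-38.21, 0) = 0
Node u (S = 164.9): V_u = e^(−0.1)·[0.4785·196.8282 + 0.5215·25.0000] = 97.0093
Node d (S = 60.65): V_d = e^(−0.1)·[0.4785·25.0000 + 0.5215·0.0000] = 10.8231
Node 0 (S = 100): V_0 = e^(−0.1)·[0.4785·97.0093 + 0.5215·10.8231] = 47.1051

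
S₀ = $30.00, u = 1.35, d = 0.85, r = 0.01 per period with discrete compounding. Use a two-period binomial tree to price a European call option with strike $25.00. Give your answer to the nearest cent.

$7.00

Risk-neutral probability p = (1 + 0.01 − 0.85)/(1.35 − 0.85) = 0.1600/0.5000 = 0.3200
Terminal stock prices: S_uu = 54.68, S_ud = 34.42, S_dd = 21.67
Terminal payoffs (S − K): max(29.68, 0) = 29.68, max(9.425, 0) = 9.425, max(-3.325, 0) = 0
Node u (S = 40.5): V_u = 1/1.01·[0.3200·29.6750 + 0.6800·9.4250] = 15.7475
Node d (S = 25.5): V_d = 1/1.01·[0.3200·9.4250 + 0.6800·0.0000] = 2.9861
Node 0 (S = 30): V_0 = 1/1.01·[0.3200·15.7475 + 0.6800·2.9861] = 6.9998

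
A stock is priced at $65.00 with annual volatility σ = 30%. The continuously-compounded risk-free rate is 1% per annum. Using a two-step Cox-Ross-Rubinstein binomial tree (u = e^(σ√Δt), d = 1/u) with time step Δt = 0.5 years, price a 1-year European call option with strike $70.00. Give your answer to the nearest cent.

CRR parameters: u = e^(σ√Δt) = e^(0.3·√0.5) = 1.2363, d = 1/u = 0.8089
Per-period rate: rΔt = 0.01·0.5 = 0.005, so R = e^0.005 = 1.0050
Risk-neutral probability p = (e^0.005 − 0.8089)/(1.2363 − 0.8089) = 0.1962/0.4275 = 0.4589
Terminal stock prices: S_uu = 99.35, S_ud = 65, S_dd = 42.53
Terminal payoffs (S − K): max(29.35, 0) = 29.35, max(-5, 0) = 0, max(-27.47, 0) = 0
Node u (S = 80.36): V_u = e^(−0.005)·[0.4589·29.3502 + 0.5411·0.0000] = 13.4014
Node d (S = 52.58): V_d = e^(−0.005)·[0.4589·0.0000 + 0.5411·0.0000] = 0.0000
Node 0 (S = 65): V_0 = e^(−0.005)·[0.4589·13.4014 + 0.5411·0.0000] = 6.1191

$6.12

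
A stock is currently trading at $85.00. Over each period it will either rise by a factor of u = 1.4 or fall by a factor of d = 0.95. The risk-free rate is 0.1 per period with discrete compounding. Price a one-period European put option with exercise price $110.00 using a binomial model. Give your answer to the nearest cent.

$17.73

Risk-neutral probability p = (1 + 0.1 − 0.95)/(1.4 − 0.95) = 0.1500/0.4500 = 0.3333
Terminal stock prices: S_u = 119, S_d = 80.75
Terminal payoffs (K − S): max(-9, 0) = 0, max(29.25, 0) = 29.25
Node 0 (S = 85): V_0 = 1/1.1·[0.3333·0.0000 + 0.6667·29.2500] = 17.7273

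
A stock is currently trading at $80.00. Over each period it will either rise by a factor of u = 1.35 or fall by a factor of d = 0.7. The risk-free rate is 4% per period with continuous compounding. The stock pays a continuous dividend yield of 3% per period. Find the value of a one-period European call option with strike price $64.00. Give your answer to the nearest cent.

$20.17

Per-period risk-free factor R = e^0.04 = 1.0408; dividend-adjusted growth = e^(0.04−0.03) = 1.0101.
Risk-neutral probability p = (1.0101 − 0.7)/(1.35 − 0.7) = 0.3101/0.6500 = 0.4770
Terminal stock prices: S_u = 108, S_d = 56
Terminal payoffs (S − K): max(44, 0) = 44, max(-8, 0) = 0
Node 0 (S = 80): V_0 = e^(−0.04)·[0.4770·44.0000 + 0.5230·0.0000] = 20.1651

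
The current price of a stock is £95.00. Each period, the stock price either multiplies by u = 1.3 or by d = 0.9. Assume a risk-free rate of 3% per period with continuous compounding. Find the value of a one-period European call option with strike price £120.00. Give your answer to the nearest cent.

Risk-neutral probability p = (e^0.03 − 0.9)/(1.3 − 0.9) = 0.1305/0.4000 = 0.3261
Terminal stock prices: S_u = 123.5, S_d = 85.5
Terminal payoffs (S − K): max(3.5, 0) = 3.5, max(-34.5, 0) = 0
Node 0 (S = 95): V_0 = e^(−0.03)·[0.3261·3.5000 + 0.6739·0.0000] = 1.1077

£1.11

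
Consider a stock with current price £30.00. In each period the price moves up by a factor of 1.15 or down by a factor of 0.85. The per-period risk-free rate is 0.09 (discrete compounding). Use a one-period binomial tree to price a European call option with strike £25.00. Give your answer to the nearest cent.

£7.06

Risk-neutral probability p = (1 + 0.09 − 0.85)/(1.15 − 0.85) = 0.2400/0.3000 = 0.8000
Terminal stock prices: S_u = 34.5, S_d = 25.5
Terminal payoffs (S − K): max(9.5, 0) = 9.5, max(0.5, 0) = 0.5
Node 0 (S = 30): V_0 = 1/1.09·[0.8000·9.5000 + 0.2000·0.5000] = 7.0642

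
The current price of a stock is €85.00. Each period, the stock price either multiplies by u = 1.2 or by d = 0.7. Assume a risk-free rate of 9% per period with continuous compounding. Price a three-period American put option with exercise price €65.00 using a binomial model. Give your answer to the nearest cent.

Risk-neutral probability p = (e^0.09 − 0.7)/(1.2 − 0.7) = 0.3942/0.5000 = 0.7883
Terminal stock prices: S_uuu = 146.9, S_uud = 85.68, S_udd = 49.98, S_ddd = 29.15
Terminal payoffs (K − S): max(-81.88, 0) = 0, max(-20.68, 0) = 0, max(15.02, 0) = 15.02, max(35.85, 0) = 35.85
Node uu (S = 122.4): continuation = e^(−0.09)·[0.7883·0.0000 + 0.2117·0.0000] = 0.0000; exercise value = 0.0000 ≤ continuation, so V_uu = 0.0000
Node ud (S = 71.4): continuation = e^(−0.09)·[0.7883·0.0000 + 0.2117·15.0200] = 2.9054; exercise value = 0.0000 ≤ continuation, so V_ud = 2.9054
Node dd (S = 41.65): continuation = e^(−0.09)·[0.7883·15.0200 + 0.2117·35.8450] = 17.7555; exercise value = 23.3500 > continuation, so V_dd = 23.3500 (exercise)
Node u (S = 102): continuation = e^(−0.09)·[0.7883·0.0000 + 0.2117·2.9054] = 0.5620; exercise value = 0.0000 ≤ continuation, so V_u = 0.5620
Node d (S = 59.5): continuation = e^(−0.09)·[0.7883·2.9054 + 0.2117·23.3500] = 6.6100; exercise value = 5.5000 ≤ continuation, so V_d = 6.6100
Node 0 (S = 85): continuation = e^(−0.09)·[0.7883·0.5620 + 0.2117·6.6100] = 1.6835; exercise value = 0.0000 ≤ continuation, so V_0 = 1.6835

€1.68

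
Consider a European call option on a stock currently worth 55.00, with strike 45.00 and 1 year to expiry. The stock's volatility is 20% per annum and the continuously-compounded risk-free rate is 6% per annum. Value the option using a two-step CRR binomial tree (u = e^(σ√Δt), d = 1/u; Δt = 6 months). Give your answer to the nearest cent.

13.23

CRR parameters: u = e^(σ√Δt) = e^(0.2·√0.5) = 1.1519, d = 1/u = 0.8681
Per-period rate: rΔt = 0.06·0.5 = 0.03, so R = e^0.03 = 1.0305
Risk-neutral probability p = (e^0.03 − 0.8681)/(1.1519 − 0.8681) = 0.1623/0.2838 = 0.5720
Terminal stock prices: S_uu = 72.98, S_ud = 55, S_dd = 41.45
Terminal payoffs (S − K): max(27.98, 0) = 27.98, max(10, 0) = 10, max(-3.55, 0) = 0
Node u (S = 63.36): V_u = e^(−0.03)·[0.5720·27.9793 + 0.4280·10.0000] = 19.6850
Node d (S = 47.75): V_d = e^(−0.03)·[0.5720·10.0000 + 0.4280·0.0000] = 5.5511
Node 0 (S = 55): V_0 = e^(−0.03)·[0.5720·19.6850 + 0.4280·5.5511] = 13.2330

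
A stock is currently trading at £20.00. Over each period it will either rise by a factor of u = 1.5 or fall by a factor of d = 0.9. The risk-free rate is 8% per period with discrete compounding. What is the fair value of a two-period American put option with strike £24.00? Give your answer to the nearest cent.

Risk-neutral probability p = (1 + 0.08 − 0.9)/(1.5 − 0.9) = 0.1800/0.6000 = 0.3000
Terminal stock prices: S_uu = 45, S_ud = 27, S_dd = 16.2
Terminal payoffs (K − S): max(-21, 0) = 0, max(-3, 0) = 0, max(7.8, 0) = 7.8
Node u (S = 30): continuation = 1/1.08·[0.3000·0.0000 + 0.7000·0.0000] = 0.0000; exercise value = 0.0000 ≤ continuation, so V_u = 0.0000
Node d (S = 18): continuation = 1/1.08·[0.3000·0.0000 + 0.7000·7.8000] = 5.0556; exercise value = 6.0000 > continuation, so V_d = 6.0000 (exercise)
Node 0 (S = 20): continuation = 1/1.08·[0.3000·0.0000 + 0.7000·6.0000] = 3.8889; exercise value = 4.0000 > continuation, so V_0 = 4.0000 (exercise)

£4.00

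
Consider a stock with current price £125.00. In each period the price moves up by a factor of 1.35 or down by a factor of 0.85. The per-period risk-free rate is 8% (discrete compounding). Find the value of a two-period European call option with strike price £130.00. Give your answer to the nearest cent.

Risk-neutral probability p = (1 + 0.08 − 0.85)/(1.35 − 0.85) = 0.2300/0.5000 = 0.4600
Terminal stock prices: S_uu = 227.8, S_ud = 143.4, S_dd = 90.31
Terminal payoffs (S − K): max(97.81, 0) = 97.81, max(13.44, 0) = 13.44, max(-39.69, 0) = 0
Node u (S = 168.8): V_u = 1/1.08·[0.4600·97.8125 + 0.5400·13.4375] = 48.3796
Node d (S = 106.2): V_d = 1/1.08·[0.4600·13.4375 + 0.5400·0.0000] = 5.7234
Node 0 (S = 125): V_0 = 1/1.08·[0.4600·48.3796 + 0.5400·5.7234] = 23.4678

£23.47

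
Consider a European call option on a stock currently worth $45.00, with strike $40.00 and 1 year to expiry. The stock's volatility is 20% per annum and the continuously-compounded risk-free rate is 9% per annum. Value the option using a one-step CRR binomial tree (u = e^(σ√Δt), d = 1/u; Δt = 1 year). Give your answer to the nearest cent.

$9.35

CRR parameters: u = e^(σ√Δt) = e^(0.2·√1) = 1.2214, d = 1/u = 0.8187
Per-period rate: rΔt = 0.09·1 = 0.09, so R = e^0.09 = 1.0942
Risk-neutral probability p = (e^0.09 − 0.8187)/(1.2214 − 0.8187) = 0.2754/0.4027 = 0.6840
Terminal stock prices: S_u = 54.96, S_d = 36.84
Terminal payoffs (S − K): max(14.96, 0) = 14.96, max(-3.157, 0) = 0
Node 0 (S = 45): V_0 = e^(−0.09)·[0.6840·14.9631 + 0.3160·0.0000] = 9.3544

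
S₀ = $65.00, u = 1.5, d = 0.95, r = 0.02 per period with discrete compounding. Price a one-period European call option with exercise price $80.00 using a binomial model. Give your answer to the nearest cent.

Risk-neutral probability p = (1 + 0.02 − 0.95)/(1.5 − 0.95) = 0.0700/0.5500 = 0.1273
Terminal stock prices: S_u = 97.5, S_d = 61.75
Terminal payoffs (S − K): max(17.5, 0) = 17.5, max(-18.25, 0) = 0
Node 0 (S = 65): V_0 = 1/1.02·[0.1273·17.5000 + 0.8727·0.0000] = 2.1836

$2.18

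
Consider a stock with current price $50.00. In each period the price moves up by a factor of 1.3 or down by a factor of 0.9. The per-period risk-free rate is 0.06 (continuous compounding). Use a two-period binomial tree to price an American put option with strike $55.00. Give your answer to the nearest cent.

Risk-neutral probability p = (e^0.06 − 0.9)/(1.3 − 0.9) = 0.1618/0.4000 = 0.4046
Terminal stock prices: S_uu = 84.5, S_ud = 58.5, S_dd = 40.5
Terminal payoffs (K − S): max(-29.5, 0) = 0, max(-3.5, 0) = 0, max(14.5, 0) = 14.5
Node u (S = 65): continuation = e^(−0.06)·[0.4046·0.0000 + 0.5954·0.0000] = 0.0000; exercise value = 0.0000 ≤ continuation, so V_u = 0.0000
Node d (S = 45): continuation = e^(−0.06)·[0.4046·0.0000 + 0.5954·14.5000] = 8.1307; exercise value = 10.0000 > continuation, so V_d = 10.0000 (exercise)
Node 0 (S = 50): continuation = e^(−0.06)·[0.4046·0.0000 + 0.5954·10.0000] = 5.6073; exercise value = 5.0000 ≤ continuation, so V_0 = 5.6073

$5.61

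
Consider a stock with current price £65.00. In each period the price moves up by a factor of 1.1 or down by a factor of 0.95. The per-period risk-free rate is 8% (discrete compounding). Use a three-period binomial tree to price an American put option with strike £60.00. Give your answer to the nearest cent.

£0.02

Risk-neutral probability p = (1 + 0.08 − 0.95)/(1.1 − 0.95) = 0.1300/0.1500 = 0.8667
Terminal stock prices: S_uuu = 86.52, S_uud = 74.72, S_udd = 64.53, S_ddd = 55.73
Terminal payoffs (K − S): max(-26.52, 0) = 0, max(-14.72, 0) = 0, max(-4.529, 0) = 0, max(4.271, 0) = 4.271
Node uu (S = 78.65): continuation = 1/1.08·[0.8667·0.0000 + 0.1333·0.0000] = 0.0000; exercise value = 0.0000 ≤ continuation, so V_uu = 0.0000
Node ud (S = 67.92): continuation = 1/1.08·[0.8667·0.0000 + 0.1333·0.0000] = 0.0000; exercise value = 0.0000 ≤ continuation, so V_ud = 0.0000
Node dd (S = 58.66): continuation = 1/1.08·[0.8667·0.0000 + 0.1333·4.2706] = 0.5272; exercise value = 1.3375 > continuation, so V_dd = 1.3375 (exercise)
Node u (S = 71.5): continuation = 1/1.08·[0.8667·0.0000 + 0.1333·0.0000] = 0.0000; exercise value = 0.0000 ≤ continuation, so V_u = 0.0000
Node d (S = 61.75): continuation = 1/1.08·[0.8667·0.0000 + 0.1333·1.3375] = 0.1651; exercise value = 0.0000 ≤ continuation, so V_d = 0.1651
Node 0 (S = 65): continuation = 1/1.08·[0.8667·0.0000 + 0.1333·0.1651] = 0.0204; exercise value = 0.0000 ≤ continuation, so V_0 = 0.0204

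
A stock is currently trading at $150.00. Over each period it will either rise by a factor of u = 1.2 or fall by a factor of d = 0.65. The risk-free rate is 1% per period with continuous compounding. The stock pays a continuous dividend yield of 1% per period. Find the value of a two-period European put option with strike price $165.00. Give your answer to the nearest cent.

$34.95

Per-period risk-free factor R = e^0.01 = 1.0101; dividend-adjusted growth = e^(0.01−0.01) = 1.0000.
Risk-neutral probability p = (1.0000 − 0.65)/(1.2 − 0.65) = 0.3500/0.5500 = 0.6364
Terminal stock prices: S_uu = 216, S_ud = 117, S_dd = 63.38
Terminal payoffs (K − S): max(-51, 0) = 0, max(48, 0) = 48, max(101.6, 0) = 101.6
Node u (S = 180): V_u = e^(−0.01)·[0.6364·0.0000 + 0.3636·48.0000] = 17.2809
Node d (S = 97.5): V_d = e^(−0.01)·[0.6364·48.0000 + 0.3636·101.6250] = 66.8284
Node 0 (S = 150): V_0 = e^(−0.01)·[0.6364·17.2809 + 0.3636·66.8284] = 34.9469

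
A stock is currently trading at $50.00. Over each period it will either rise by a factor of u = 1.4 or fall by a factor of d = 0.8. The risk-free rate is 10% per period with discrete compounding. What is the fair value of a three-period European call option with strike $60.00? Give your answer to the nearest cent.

Risk-neutral probability p = (1 + 0.1 − 0.8)/(1.4 − 0.8) = 0.3000/0.6000 = 0.5000
Terminal stock prices: S_uuu = 137.2, S_uud = 78.4, S_udd = 44.8, S_ddd = 25.6
Terminal payoffs (S − K): max(77.2, 0) = 77.2, max(18.4, 0) = 18.4, max(-15.2, 0) = 0, max(-34.4, 0) = 0
Node uu (S = 98): V_uu = 1/1.1·[0.5000·77.2000 + 0.5000·18.4000] = 43.4545
Node ud (S = 56): V_ud = 1/1.1·[0.5000·18.4000 + 0.5000·0.0000] = 8.3636
Node dd (S = 32): V_dd = 1/1.1·[0.5000·0.0000 + 0.5000·0.0000] = 0.0000
Node u (S = 70): V_u = 1/1.1·[0.5000·43.4545 + 0.5000·8.3636] = 23.5537
Node d (S = 40): V_d = 1/1.1·[0.5000·8.3636 + 0.5000·0.0000] = 3.8017
Node 0 (S = 50): V_0 = 1/1.1·[0.5000·23.5537 + 0.5000·3.8017] = 12.4343

$12.43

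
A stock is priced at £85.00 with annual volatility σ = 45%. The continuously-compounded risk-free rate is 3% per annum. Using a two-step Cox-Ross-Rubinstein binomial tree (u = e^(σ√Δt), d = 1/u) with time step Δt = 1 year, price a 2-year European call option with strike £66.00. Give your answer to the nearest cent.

£32.73

CRR parameters: u = e^(σ√Δt) = e^(0.45·√1) = 1.5683, d = 1/u = 0.6376
Per-period rate: rΔt = 0.03·1 = 0.03, so R = e^0.03 = 1.0305
Risk-neutral probability p = (e^0.03 − 0.6376)/(1.5683 − 0.6376) = 0.3928/0.9307 = 0.4221
Terminal stock prices: S_uu = 209.1, S_ud = 85, S_dd = 34.56
Terminal payoffs (S − K): max(143.1, 0) = 143.1, max(19, 0) = 19, max(-31.44, 0) = 0
Node u (S = 133.3): V_u = e^(−0.03)·[0.4221·143.0663 + 0.5779·19.0000] = 69.2571
Node d (S = 54.2): V_d = e^(−0.03)·[0.4221·19.0000 + 0.5779·0.0000] = 7.7826
Node 0 (S = 85): V_0 = e^(−0.03)·[0.4221·69.2571 + 0.5779·7.7826] = 32.7331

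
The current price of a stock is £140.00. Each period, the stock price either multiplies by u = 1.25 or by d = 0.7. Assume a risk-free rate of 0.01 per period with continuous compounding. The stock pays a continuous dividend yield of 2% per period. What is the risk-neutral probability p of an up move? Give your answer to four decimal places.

p = 0.5274

Per-period risk-free factor R = e^0.01 = 1.0101; dividend-adjusted growth = e^(0.01−0.02) = 0.9900.
Risk-neutral probability p = (0.9900 − 0.7)/(1.25 − 0.7) = 0.2900/0.5500 = 0.5274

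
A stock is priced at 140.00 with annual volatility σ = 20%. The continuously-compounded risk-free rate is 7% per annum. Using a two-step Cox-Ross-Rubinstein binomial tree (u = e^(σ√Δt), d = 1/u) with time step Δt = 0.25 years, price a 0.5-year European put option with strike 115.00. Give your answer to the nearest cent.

CRR parameters: u = e^(σ√Δt) = e^(0.2·√0.25) = 1.1052, d = 1/u = 0.9048
Per-period rate: rΔt = 0.07·0.25 = 0.0175, so R = e^0.0175 = 1.0177
Risk-neutral probability p = (e^0.0175 − 0.9048)/(1.1052 − 0.9048) = 0.1128/0.2003 = 0.5631
Terminal stock prices: S_uu = 171, S_ud = 140, S_dd = 114.6
Terminal payoffs (K − S): max(-56, 0) = 0, max(-25, 0) = 0, max(0.3777, 0) = 0.3777
Node u (S = 154.7): V_u = e^(−0.0175)·[0.5631·0.0000 + 0.4369·0.0000] = 0.0000
Node d (S = 126.7): V_d = e^(−0.0175)·[0.5631·0.0000 + 0.4369·0.3777] = 0.1621
Node 0 (S = 140): V_0 = e^(−0.0175)·[0.5631·0.0000 + 0.4369·0.1621] = 0.0696

0.07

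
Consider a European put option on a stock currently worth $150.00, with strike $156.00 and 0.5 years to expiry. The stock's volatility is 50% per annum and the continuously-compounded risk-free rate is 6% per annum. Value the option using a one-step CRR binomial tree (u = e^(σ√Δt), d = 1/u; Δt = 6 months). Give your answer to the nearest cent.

$26.81

CRR parameters: u = e^(σ√Δt) = e^(0.5·√0.5) = 1.4241, d = 1/u = 0.7022
Per-period rate: rΔt = 0.06·0.5 = 0.03, so R = e^0.03 = 1.0305
Risk-neutral probability p = (e^0.03 − 0.7022)/(1.4241 − 0.7022) = 0.3283/0.7219 = 0.4547
Terminal stock prices: S_u = 213.6, S_d = 105.3
Terminal payoffs (K − S): max(-57.62, 0) = 0, max(50.67, 0) = 50.67
Node 0 (S = 150): V_0 = e^(−0.03)·[0.4547·0.0000 + 0.5453·50.6717] = 26.8144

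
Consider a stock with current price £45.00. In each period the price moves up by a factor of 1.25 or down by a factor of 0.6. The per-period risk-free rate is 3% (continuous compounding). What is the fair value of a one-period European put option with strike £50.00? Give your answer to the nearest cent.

Risk-neutral probability p = (e^0.03 − 0.6)/(1.25 − 0.6) = 0.4305/0.6500 = 0.6622
Terminal stock prices: S_u = 56.25, S_d = 27
Terminal payoffs (K − S): max(-6.25, 0) = 0, max(23, 0) = 23
Node 0 (S = 45): V_0 = e^(−0.03)·[0.6622·0.0000 + 0.3378·23.0000] = 7.5389

£7.54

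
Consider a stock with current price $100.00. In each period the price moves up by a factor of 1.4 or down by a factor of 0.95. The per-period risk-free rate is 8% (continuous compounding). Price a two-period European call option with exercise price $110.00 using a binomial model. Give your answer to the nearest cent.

$14.60

Risk-neutral probability p = (e^0.08 − 0.95)/(1.4 − 0.95) = 0.1333/0.4500 = 0.2962
Terminal stock prices: S_uu = 196, S_ud = 133, S_dd = 90.25
Terminal payoffs (S − K): max(86, 0) = 86, max(23, 0) = 23, max(-19.75, 0) = 0
Node u (S = 140): V_u = e^(−0.08)·[0.2962·86.0000 + 0.7038·23.0000] = 38.4572
Node d (S = 95): V_d = e^(−0.08)·[0.2962·23.0000 + 0.7038·0.0000] = 6.2887
Node 0 (S = 100): V_0 = e^(−0.08)·[0.2962·38.4572 + 0.7038·6.2887] = 14.6007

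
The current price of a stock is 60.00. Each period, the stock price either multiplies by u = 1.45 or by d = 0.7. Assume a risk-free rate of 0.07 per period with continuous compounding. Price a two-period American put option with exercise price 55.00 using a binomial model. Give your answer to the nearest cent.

Risk-neutral probability p = (e^0.07 − 0.7)/(1.45 − 0.7) = 0.3725/0.7500 = 0.4967
Terminal stock prices: S_uu = 126.2, S_ud = 60.9, S_dd = 29.4
Terminal payoffs (K − S): max(-71.15, 0) = 0, max(-5.9, 0) = 0, max(25.6, 0) = 25.6
Node u (S = 87): continuation = e^(−0.07)·[0.4967·0.0000 + 0.5033·0.0000] = 0.0000; exercise value = 0.0000 ≤ continuation, so V_u = 0.0000
Node d (S = 42): continuation = e^(−0.07)·[0.4967·0.0000 + 0.5033·25.6000] = 12.0139; exercise value = 13.0000 > continuation, so V_d = 13.0000 (exercise)
Node 0 (S = 60): continuation = e^(−0.07)·[0.4967·0.0000 + 0.5033·13.0000] = 6.1008; exercise value = 0.0000 ≤ continuation, so V_0 = 6.1008

6.10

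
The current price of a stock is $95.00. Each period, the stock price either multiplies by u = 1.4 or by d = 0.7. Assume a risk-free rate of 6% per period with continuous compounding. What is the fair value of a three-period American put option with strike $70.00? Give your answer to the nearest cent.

Risk-neutral probability p = (e^0.06 − 0.7)/(1.4 − 0.7) = 0.3618/0.7000 = 0.5169
Terminal stock prices: S_uuu = 260.7, S_uud = 130.3, S_udd = 65.17, S_ddd = 32.58
Terminal payoffs (K − S): max(-190.7, 0) = 0, max(-60.34, 0) = 0, max(4.83, 0) = 4.83, max(37.42, 0) = 37.42
Node uu (S = 186.2): continuation = e^(−0.06)·[0.5169·0.0000 + 0.4831·0.0000] = 0.0000; exercise value = 0.0000 ≤ continuation, so V_uu = 0.0000
Node ud (S = 93.1): continuation = e^(−0.06)·[0.5169·0.0000 + 0.4831·4.8300] = 2.1974; exercise value = 0.0000 ≤ continuation, so V_ud = 2.1974
Node dd (S = 46.55): continuation = e^(−0.06)·[0.5169·4.8300 + 0.4831·37.4150] = 19.3735; exercise value = 23.4500 > continuation, so V_dd = 23.4500 (exercise)
Node u (S = 133): continuation = e^(−0.06)·[0.5169·0.0000 + 0.4831·2.1974] = 0.9997; exercise value = 0.0000 ≤ continuation, so V_u = 0.9997
Node d (S = 66.5): continuation = e^(−0.06)·[0.5169·2.1974 + 0.4831·23.4500] = 11.7385; exercise value = 3.5000 ≤ continuation, so V_d = 11.7385
Node 0 (S = 95): continuation = e^(−0.06)·[0.5169·0.9997 + 0.4831·11.7385] = 5.8272; exercise value = 0.0000 ≤ continuation, so V_0 = 5.8272

$5.83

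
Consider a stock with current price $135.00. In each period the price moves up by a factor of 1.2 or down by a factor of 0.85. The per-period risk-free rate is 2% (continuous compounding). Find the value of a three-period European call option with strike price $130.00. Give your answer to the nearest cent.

Risk-neutral probability p = (e^0.02 − 0.85)/(1.2 − 0.85) = 0.1702/0.3500 = 0.4863
Terminal stock prices: S_uuu = 233.3, S_uud = 165.2, S_udd = 117, S_ddd = 82.91
Terminal payoffs (S − K): max(103.3, 0) = 103.3, max(35.24, 0) = 35.24, max(-12.96, 0) = 0, max(-47.09, 0) = 0
Node uu (S = 194.4): V_uu = e^(−0.02)·[0.4863·103.2800 + 0.5137·35.2400] = 66.9742
Node ud (S = 137.7): V_ud = e^(−0.02)·[0.4863·35.2400 + 0.5137·0.0000] = 16.7975
Node dd (S = 97.54): V_dd = e^(−0.02)·[0.4863·0.0000 + 0.5137·0.0000] = 0.0000
Node u (S = 162): V_u = e^(−0.02)·[0.4863·66.9742 + 0.5137·16.7975] = 40.3821
Node d (S = 114.8): V_d = e^(−0.02)·[0.4863·16.7975 + 0.5137·0.0000] = 8.0067
Node 0 (S = 135): V_0 = e^(−0.02)·[0.4863·40.3821 + 0.5137·8.0067] = 23.2802

$23.28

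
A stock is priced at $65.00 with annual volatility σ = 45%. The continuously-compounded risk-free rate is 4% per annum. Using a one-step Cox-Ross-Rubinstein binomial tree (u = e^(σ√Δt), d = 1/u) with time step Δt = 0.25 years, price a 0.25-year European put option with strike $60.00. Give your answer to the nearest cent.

$4.28

CRR parameters: u = e^(σ√Δt) = e^(0.45·√0.25) = 1.2523, d = 1/u = 0.7985
Per-period rate: rΔt = 0.04·0.25 = 0.01, so R = e^0.01 = 1.0101
Risk-neutral probability p = (e^0.01 − 0.7985)/(1.2523 − 0.7985) = 0.2115/0.4538 = 0.4661
Terminal stock prices: S_u = 81.4, S_d = 51.9
Terminal payoffs (K − S): max(-21.4, 0) = 0, max(8.096, 0) = 8.096
Node 0 (S = 65): V_0 = e^(−0.01)·[0.4661·0.0000 + 0.5339·8.0964] = 4.2794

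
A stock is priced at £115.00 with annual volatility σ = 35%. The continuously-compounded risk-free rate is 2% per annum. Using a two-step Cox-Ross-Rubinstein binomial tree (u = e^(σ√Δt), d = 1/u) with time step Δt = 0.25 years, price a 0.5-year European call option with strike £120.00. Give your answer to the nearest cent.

CRR parameters: u = e^(σ√Δt) = e^(0.35·√0.25) = 1.1912, d = 1/u = 0.8395
Per-period rate: rΔt = 0.02·0.25 = 0.005, so R = e^0.005 = 1.0050
Risk-neutral probability p = (e^0.005 − 0.8395)/(1.1912 − 0.8395) = 0.1656/0.3518 = 0.4706
Terminal stock prices: S_uu = 163.2, S_ud = 115, S_dd = 81.04
Terminal payoffs (S − K): max(43.19, 0) = 43.19, max(-5, 0) = 0, max(-38.96, 0) = 0
Node u (S = 137): V_u = e^(−0.005)·[0.4706·43.1928 + 0.5294·0.0000] = 20.2256
Node d (S = 96.54): V_d = e^(−0.005)·[0.4706·0.0000 + 0.5294·0.0000] = 0.0000
Node 0 (S = 115): V_0 = e^(−0.005)·[0.4706·20.2256 + 0.5294·0.0000] = 9.4709

£9.47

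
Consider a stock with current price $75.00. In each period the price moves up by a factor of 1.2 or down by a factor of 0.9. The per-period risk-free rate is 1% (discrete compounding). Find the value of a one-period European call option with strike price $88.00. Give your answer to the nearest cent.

$0.73

Risk-neutral probability p = (1 + 0.01 − 0.9)/(1.2 − 0.9) = 0.1100/0.3000 = 0.3667
Terminal stock prices: S_u = 90, S_d = 67.5
Terminal payoffs (S − K): max(2, 0) = 2, max(-20.5, 0) = 0
Node 0 (S = 75): V_0 = 1/1.01·[0.3667·2.0000 + 0.6333·0.0000] = 0.7261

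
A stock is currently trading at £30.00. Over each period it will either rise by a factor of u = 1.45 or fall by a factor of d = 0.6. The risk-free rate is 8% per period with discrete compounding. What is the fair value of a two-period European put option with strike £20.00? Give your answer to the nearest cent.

£1.49

Risk-neutral probability p = (1 + 0.08 − 0.6)/(1.45 − 0.6) = 0.4800/0.8500 = 0.5647
Terminal stock prices: S_uu = 63.08, S_ud = 26.1, S_dd = 10.8
Terminal payoffs (K − S): max(-43.08, 0) = 0, max(-6.1, 0) = 0, max(9.2, 0) = 9.2
Node u (S = 43.5): V_u = 1/1.08·[0.5647·0.0000 + 0.4353·0.0000] = 0.0000
Node d (S = 18): V_d = 1/1.08·[0.5647·0.0000 + 0.4353·9.2000] = 3.7081
Node 0 (S = 30): V_0 = 1/1.08·[0.5647·0.0000 + 0.4353·3.7081] = 1.4945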